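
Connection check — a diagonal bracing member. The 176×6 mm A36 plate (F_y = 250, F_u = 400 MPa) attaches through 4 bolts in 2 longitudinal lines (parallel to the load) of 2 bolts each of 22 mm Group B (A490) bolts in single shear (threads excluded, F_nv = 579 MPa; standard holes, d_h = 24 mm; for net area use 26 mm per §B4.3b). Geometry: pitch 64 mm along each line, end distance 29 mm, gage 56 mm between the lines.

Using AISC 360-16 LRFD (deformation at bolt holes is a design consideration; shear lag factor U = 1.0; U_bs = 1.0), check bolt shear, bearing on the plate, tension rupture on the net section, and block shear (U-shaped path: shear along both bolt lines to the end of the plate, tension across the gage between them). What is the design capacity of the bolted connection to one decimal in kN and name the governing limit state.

170.6 kN (block shear governs)

Bolt shear: A_b = π(22)²/4 = 380.13 mm². φR_n = 0.75 × 579 × 380.13 × 4 × 1 = 660.3 kN.
Bearing (6 mm plate, F_u = 400 MPa): end bolts L_c = 29 − 24/2 = 17, R_n = min(1.2×17×6×400, 2.4×22×6×400) = 48.96 kN/bolt; interior L_c = 64 − 24 = 40, R_n = 115.2 kN/bolt. φR_n = 0.75 × (2×48.96 + 2×115.2) = 246.2 kN.
Tension rupture (net): A_n = (176 − 2×26)×6 = 744 mm² (U = 1.0, A_e = A_n). φR_n = 0.75 × 400 × 744 = 223.2 kN.
Block shear: shear path 2×[29+1×64] = 2×93 mm, A_gv = 1116, A_nv = 2×(93 − 1.5×26)×6 = 648 mm²; tension across gage: (56 − 1×26)×6 = 180 mm². R_n = min(0.6×400×648, 0.6×250×1116) + 1.0×400×180 = min(155.52, 167.4) + 72 = 227.52 kN. φR_n = 0.75 × 227.52 = 170.6 kN.
Governing: min(660.3, 246.2, 223.2, 170.6) = 170.6 kN → block shear.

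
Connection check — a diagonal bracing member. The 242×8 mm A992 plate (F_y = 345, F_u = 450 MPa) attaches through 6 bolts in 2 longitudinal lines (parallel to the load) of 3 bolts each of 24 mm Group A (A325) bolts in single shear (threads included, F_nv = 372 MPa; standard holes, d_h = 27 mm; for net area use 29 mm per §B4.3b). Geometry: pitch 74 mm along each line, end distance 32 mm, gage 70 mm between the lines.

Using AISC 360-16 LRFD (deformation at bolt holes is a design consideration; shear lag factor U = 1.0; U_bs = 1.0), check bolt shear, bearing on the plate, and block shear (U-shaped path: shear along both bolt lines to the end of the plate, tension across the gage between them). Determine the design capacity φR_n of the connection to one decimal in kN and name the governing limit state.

459.0 kN (block shear governs)

Bolt shear: A_b = π(24)²/4 = 452.39 mm². φR_n = 0.75 × 372 × 452.39 × 6 × 1 = 757.3 kN.
Bearing (8 mm plate, F_u = 450 MPa): end bolts L_c = 32 − 27/2 = 18.5, R_n = min(1.2×18.5×8×450, 2.4×24×8×450) = 79.92 kN/bolt; interior L_c = 74 − 27 = 47, R_n = 203.04 kN/bolt. φR_n = 0.75 × (2×79.92 + 4×203.04) = 729.0 kN.
Block shear: shear path 2×[32+2×74] = 2×180 mm, A_gv = 2880, A_nv = 2×(180 − 2.5×29)×8 = 1720 mm²; tension across gage: (70 − 1×29)×8 = 328 mm². R_n = min(0.6×450×1720, 0.6×345×2880) + 1.0×450×328 = min(464.4, 596.16) + 147.6 = 612 kN. φR_n = 0.75 × 612 = 459.0 kN.
Governing: min(757.3, 729.0, 459.0) = 459.0 kN → block shear.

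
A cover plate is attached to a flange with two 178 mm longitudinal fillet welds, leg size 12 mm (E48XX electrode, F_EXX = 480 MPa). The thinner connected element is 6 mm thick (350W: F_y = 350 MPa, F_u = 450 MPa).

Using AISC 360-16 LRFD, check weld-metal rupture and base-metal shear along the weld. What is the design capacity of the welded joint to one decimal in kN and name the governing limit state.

432.5 kN (base-metal shear governs)

Weld metal: throat = 0.707×12 = 8.484 mm, L = 2×178 = 356 mm. φR_n = 0.75 × 0.6 × 480 × 8.484 × 356 = 652.4 kN.
Base metal shear (6 mm plate): yield φR_n = 1.0×0.6×350×6×356 = 448.6 kN; rupture φR_n = 0.75×0.6×450×6×356 = 432.5 kN; take 432.5 kN (rupture).
Governing: min(652.4, 432.5) = 432.5 kN → base-metal shear.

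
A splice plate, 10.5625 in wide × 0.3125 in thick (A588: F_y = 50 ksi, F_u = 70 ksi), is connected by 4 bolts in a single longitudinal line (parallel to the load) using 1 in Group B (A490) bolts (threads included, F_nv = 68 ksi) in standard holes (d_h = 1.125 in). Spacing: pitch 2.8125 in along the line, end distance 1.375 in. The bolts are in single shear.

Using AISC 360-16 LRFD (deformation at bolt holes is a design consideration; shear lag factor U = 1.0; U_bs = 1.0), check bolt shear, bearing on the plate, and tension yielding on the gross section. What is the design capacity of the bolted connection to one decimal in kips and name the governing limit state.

115.7 kips (bearing governs)

Bolt shear: A_b = π(1)²/4 = 0.7854 in². φR_n = 0.75 × 68 × 0.7854 × 4 × 1 = 160.2 kips.
Bearing (0.3125 in plate, F_u = 70 ksi): end bolts L_c = 1.375 − 1.125/2 = 0.8125, R_n = min(1.2×0.8125×0.3125×70, 2.4×1×0.3125×70) = 21.328 kips/bolt; interior L_c = 2.8125 − 1.125 = 1.6875, R_n = 44.297 kips/bolt. φR_n = 0.75 × (1×21.328 + 3×44.297) = 115.7 kips.
Tension yield (gross): A_g = 10.5625×0.3125 = 3.3008 in². φR_n = 0.90 × 50 × 3.3008 = 148.5 kips.
Governing: min(160.2, 115.7, 148.5) = 115.7 kips → bearing.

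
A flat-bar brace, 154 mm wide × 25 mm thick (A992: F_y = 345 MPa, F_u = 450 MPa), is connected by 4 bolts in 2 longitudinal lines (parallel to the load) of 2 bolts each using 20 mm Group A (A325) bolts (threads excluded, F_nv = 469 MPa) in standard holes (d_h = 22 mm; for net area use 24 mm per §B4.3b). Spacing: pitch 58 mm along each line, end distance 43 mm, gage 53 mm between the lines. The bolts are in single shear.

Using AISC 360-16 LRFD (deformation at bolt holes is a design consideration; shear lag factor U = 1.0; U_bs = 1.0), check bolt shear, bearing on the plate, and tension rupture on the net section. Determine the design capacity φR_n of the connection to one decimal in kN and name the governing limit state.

Bolt shear: A_b = π(20)²/4 = 314.16 mm². φR_n = 0.75 × 469 × 314.16 × 4 × 1 = 442.0 kN.
Bearing (25 mm plate, F_u = 450 MPa): end bolts L_c = 43 − 22/2 = 32, R_n = min(1.2×32×25×450, 2.4×20×25×450) = 432 kN/bolt; interior L_c = 58 − 22 = 36, R_n = 486 kN/bolt. φR_n = 0.75 × (2×432 + 2×486) = 1377.0 kN.
Tension rupture (net): A_n = (154 − 2×24)×25 = 2650 mm² (U = 1.0, A_e = A_n). φR_n = 0.75 × 450 × 2650 = 894.4 kN.
Governing: min(442.0, 1377.0, 894.4) = 442.0 kN → bolt shear.

442.0 kN (bolt shear governs)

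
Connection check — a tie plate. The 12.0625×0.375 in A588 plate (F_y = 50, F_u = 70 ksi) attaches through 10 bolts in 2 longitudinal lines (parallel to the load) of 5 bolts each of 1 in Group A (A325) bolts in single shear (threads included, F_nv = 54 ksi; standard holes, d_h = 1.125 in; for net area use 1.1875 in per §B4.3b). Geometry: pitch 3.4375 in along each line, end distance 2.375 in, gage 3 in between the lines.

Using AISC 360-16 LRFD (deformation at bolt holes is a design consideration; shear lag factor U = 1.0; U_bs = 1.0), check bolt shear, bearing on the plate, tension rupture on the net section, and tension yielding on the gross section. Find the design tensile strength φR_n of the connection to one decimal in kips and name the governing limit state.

Bolt shear: A_b = π(1)²/4 = 0.7854 in². φR_n = 0.75 × 54 × 0.7854 × 10 × 1 = 318.1 kips.
Bearing (0.375 in plate, F_u = 70 ksi): end bolts L_c = 2.375 − 1.125/2 = 1.8125, R_n = min(1.2×1.8125×0.375×70, 2.4×1×0.375×70) = 57.094 kips/bolt; interior L_c = 3.4375 − 1.125 = 2.3125, R_n = 63 kips/bolt. φR_n = 0.75 × (2×57.094 + 8×63) = 463.6 kips.
Tension rupture (net): A_n = (12.0625 − 2×1.1875)×0.375 = 3.6328 in² (U = 1.0, A_e = A_n). φR_n = 0.75 × 70 × 3.6328 = 190.7 kips.
Tension yield (gross): A_g = 12.0625×0.375 = 4.5234 in². φR_n = 0.90 × 50 × 4.5234 = 203.6 kips.
Governing: min(318.1, 463.6, 190.7, 203.6) = 190.7 kips → net-section rupture.

190.7 kips (net-section rupture governs)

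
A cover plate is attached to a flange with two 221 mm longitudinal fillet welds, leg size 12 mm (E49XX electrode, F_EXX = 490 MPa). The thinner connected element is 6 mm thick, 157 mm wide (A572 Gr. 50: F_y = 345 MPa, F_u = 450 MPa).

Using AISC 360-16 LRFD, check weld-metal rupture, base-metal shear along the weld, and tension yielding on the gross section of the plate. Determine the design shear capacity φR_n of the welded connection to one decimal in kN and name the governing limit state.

292.5 kN (gross-section yield governs)

Weld metal: throat = 0.707×12 = 8.484 mm, L = 2×221 = 442 mm. φR_n = 0.75 × 0.6 × 490 × 8.484 × 442 = 826.9 kN.
Base metal shear (6 mm plate): yield φR_n = 1.0×0.6×345×6×442 = 549.0 kN; rupture φR_n = 0.75×0.6×450×6×442 = 537.0 kN; take 537.0 kN (rupture).
Tension yield (gross): A_g = 157×6 = 942 mm². φR_n = 0.90 × 345 × 942 = 292.5 kN.
Governing: min(826.9, 537.0, 292.5) = 292.5 kN → gross-section yield.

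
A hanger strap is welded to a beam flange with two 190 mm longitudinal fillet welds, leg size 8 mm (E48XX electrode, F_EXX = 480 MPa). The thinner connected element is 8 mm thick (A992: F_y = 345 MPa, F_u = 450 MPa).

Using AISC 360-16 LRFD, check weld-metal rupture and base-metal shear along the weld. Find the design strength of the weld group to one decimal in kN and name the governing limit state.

Weld metal: throat = 0.707×8 = 5.656 mm, L = 2×190 = 380 mm. φR_n = 0.75 × 0.6 × 480 × 5.656 × 380 = 464.2 kN.
Base metal shear (8 mm plate): yield φR_n = 1.0×0.6×345×8×380 = 629.3 kN; rupture φR_n = 0.75×0.6×450×8×380 = 615.6 kN; take 615.6 kN (rupture).
Governing: min(464.2, 615.6) = 464.2 kN → weld metal.

464.2 kN (weld metal governs)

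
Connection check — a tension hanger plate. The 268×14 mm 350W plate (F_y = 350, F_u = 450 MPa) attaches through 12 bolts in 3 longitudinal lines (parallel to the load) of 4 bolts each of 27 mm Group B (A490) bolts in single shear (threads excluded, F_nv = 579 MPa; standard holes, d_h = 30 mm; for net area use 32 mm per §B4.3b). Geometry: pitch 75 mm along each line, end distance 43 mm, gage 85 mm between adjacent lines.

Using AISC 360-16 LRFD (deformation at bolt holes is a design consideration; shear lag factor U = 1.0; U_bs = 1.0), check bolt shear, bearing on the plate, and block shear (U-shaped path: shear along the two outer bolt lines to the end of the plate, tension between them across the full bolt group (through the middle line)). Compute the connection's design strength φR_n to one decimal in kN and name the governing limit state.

1385.4 kN (block shear governs)

Bolt shear: A_b = π(27)²/4 = 572.56 mm². φR_n = 0.75 × 579 × 572.56 × 12 × 1 = 2983.6 kN.
Bearing (14 mm plate, F_u = 450 MPa): end bolts L_c = 43 − 30/2 = 28, R_n = min(1.2×28×14×450, 2.4×27×14×450) = 211.68 kN/bolt; interior L_c = 75 − 30 = 45, R_n = 340.2 kN/bolt. φR_n = 0.75 × (3×211.68 + 9×340.2) = 2772.6 kN.
Block shear: shear path 2×[43+3×75] = 2×268 mm, A_gv = 7504, A_nv = 2×(268 − 3.5×32)×14 = 4368 mm²; tension across gage: (170 − 2×32)×14 = 1484 mm². R_n = min(0.6×450×4368, 0.6×350×7504) + 1.0×450×1484 = min(1179.4, 1575.8) + 667.8 = 1847.2 kN. φR_n = 0.75 × 1847.2 = 1385.4 kN.
Governing: min(2983.6, 2772.6, 1385.4) = 1385.4 kN → block shear.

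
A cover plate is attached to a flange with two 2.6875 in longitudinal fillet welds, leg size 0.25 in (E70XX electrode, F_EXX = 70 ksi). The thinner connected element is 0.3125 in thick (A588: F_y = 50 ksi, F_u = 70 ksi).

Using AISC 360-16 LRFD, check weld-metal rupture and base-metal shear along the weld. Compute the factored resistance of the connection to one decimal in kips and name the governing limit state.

Weld metal: throat = 0.707×0.25 = 0.17675 in, L = 2×2.6875 = 5.375 in. φR_n = 0.75 × 0.6 × 70 × 0.17675 × 5.375 = 29.9 kips.
Base metal shear (0.3125 in plate): yield φR_n = 1.0×0.6×50×0.3125×5.375 = 50.4 kips; rupture φR_n = 0.75×0.6×70×0.3125×5.375 = 52.9 kips; take 50.4 kips (yield).
Governing: min(29.9, 50.4) = 29.9 kips → weld metal.

29.9 kips (weld metal governs)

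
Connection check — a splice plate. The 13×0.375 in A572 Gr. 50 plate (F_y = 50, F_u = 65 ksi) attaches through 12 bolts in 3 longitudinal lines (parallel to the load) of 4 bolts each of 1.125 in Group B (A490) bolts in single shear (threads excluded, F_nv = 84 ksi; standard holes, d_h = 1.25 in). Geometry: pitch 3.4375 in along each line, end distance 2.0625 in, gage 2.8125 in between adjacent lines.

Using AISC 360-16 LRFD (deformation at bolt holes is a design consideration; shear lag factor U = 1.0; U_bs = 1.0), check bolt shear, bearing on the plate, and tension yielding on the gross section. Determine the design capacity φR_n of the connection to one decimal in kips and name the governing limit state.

Bolt shear: A_b = π(1.125)²/4 = 0.99402 in². φR_n = 0.75 × 84 × 0.99402 × 12 × 1 = 751.5 kips.
Bearing (0.375 in plate, F_u = 65 ksi): end bolts L_c = 2.0625 − 1.25/2 = 1.4375, R_n = min(1.2×1.4375×0.375×65, 2.4×1.125×0.375×65) = 42.047 kips/bolt; interior L_c = 3.4375 − 1.25 = 2.1875, R_n = 63.984 kips/bolt. φR_n = 0.75 × (3×42.047 + 9×63.984) = 526.5 kips.
Tension yield (gross): A_g = 13×0.375 = 4.875 in². φR_n = 0.90 × 50 × 4.875 = 219.4 kips.
Governing: min(751.5, 526.5, 219.4) = 219.4 kips → gross-section yield.

219.4 kips (gross-section yield governs)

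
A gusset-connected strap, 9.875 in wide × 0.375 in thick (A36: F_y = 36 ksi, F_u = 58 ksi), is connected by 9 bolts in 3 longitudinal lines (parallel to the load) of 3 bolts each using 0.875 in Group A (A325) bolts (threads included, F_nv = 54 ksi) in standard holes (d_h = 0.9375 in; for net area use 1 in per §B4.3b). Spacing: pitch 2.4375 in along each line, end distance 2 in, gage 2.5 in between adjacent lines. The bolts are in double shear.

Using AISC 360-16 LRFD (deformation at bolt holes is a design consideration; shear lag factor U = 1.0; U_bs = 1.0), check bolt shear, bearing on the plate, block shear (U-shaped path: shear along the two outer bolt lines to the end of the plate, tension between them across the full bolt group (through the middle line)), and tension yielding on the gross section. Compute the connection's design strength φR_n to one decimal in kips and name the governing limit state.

120.0 kips (gross-section yield governs)

Bolt shear: A_b = π(0.875)²/4 = 0.60132 in². φR_n = 0.75 × 54 × 0.60132 × 9 × 2 = 438.4 kips.
Bearing (0.375 in plate, F_u = 58 ksi): end bolts L_c = 2 − 0.9375/2 = 1.53125, R_n = min(1.2×1.53125×0.375×58, 2.4×0.875×0.375×58) = 39.966 kips/bolt; interior L_c = 2.4375 − 0.9375 = 1.5, R_n = 39.15 kips/bolt. φR_n = 0.75 × (3×39.966 + 6×39.15) = 266.1 kips.
Block shear: shear path 2×[2+2×2.4375] = 2×6.875 in, A_gv = 5.1563, A_nv = 2×(6.875 − 2.5×1)×0.375 = 3.2813 in²; tension across gage: (5 − 2×1)×0.375 = 1.125 in². R_n = min(0.6×58×3.2813, 0.6×36×5.1563) + 1.0×58×1.125 = min(114.19, 111.38) + 65.25 = 176.63 kips. φR_n = 0.75 × 176.63 = 132.5 kips.
Tension yield (gross): A_g = 9.875×0.375 = 3.7031 in². φR_n = 0.90 × 36 × 3.7031 = 120.0 kips.
Governing: min(438.4, 266.1, 132.5, 120.0) = 120.0 kips → gross-section yield.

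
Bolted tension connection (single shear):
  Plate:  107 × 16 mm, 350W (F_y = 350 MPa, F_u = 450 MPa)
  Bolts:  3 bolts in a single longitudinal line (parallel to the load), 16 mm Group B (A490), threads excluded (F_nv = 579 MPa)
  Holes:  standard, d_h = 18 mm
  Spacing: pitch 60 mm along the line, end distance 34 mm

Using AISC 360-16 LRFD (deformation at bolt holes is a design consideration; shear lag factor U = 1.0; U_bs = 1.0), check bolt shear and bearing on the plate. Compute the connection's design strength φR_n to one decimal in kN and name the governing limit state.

261.9 kN (bolt shear governs)

Bolt shear: A_b = π(16)²/4 = 201.06 mm². φR_n = 0.75 × 579 × 201.06 × 3 × 1 = 261.9 kN.
Bearing (16 mm plate, F_u = 450 MPa): end bolts L_c = 34 − 18/2 = 25, R_n = min(1.2×25×16×450, 2.4×16×16×450) = 216 kN/bolt; interior L_c = 60 − 18 = 42, R_n = 276.48 kN/bolt. φR_n = 0.75 × (1×216 + 2×276.48) = 576.7 kN.
Governing: min(261.9, 576.7) = 261.9 kN → bolt shear.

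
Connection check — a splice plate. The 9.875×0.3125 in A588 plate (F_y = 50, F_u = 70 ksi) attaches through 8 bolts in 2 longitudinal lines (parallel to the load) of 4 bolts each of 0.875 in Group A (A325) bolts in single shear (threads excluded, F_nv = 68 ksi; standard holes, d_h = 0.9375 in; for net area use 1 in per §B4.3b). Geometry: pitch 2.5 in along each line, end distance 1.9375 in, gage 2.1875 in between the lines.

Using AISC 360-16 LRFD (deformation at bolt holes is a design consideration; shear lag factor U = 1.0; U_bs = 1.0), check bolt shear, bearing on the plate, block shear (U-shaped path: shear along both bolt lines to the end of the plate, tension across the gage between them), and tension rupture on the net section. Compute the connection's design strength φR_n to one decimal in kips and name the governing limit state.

129.2 kips (net-section rupture governs)

Bolt shear: A_b = π(0.875)²/4 = 0.60132 in². φR_n = 0.75 × 68 × 0.60132 × 8 × 1 = 245.3 kips.
Bearing (0.3125 in plate, F_u = 70 ksi): end bolts L_c = 1.9375 − 0.9375/2 = 1.46875, R_n = min(1.2×1.46875×0.3125×70, 2.4×0.875×0.3125×70) = 38.555 kips/bolt; interior L_c = 2.5 − 0.9375 = 1.5625, R_n = 41.016 kips/bolt. φR_n = 0.75 × (2×38.555 + 6×41.016) = 242.4 kips.
Block shear: shear path 2×[1.9375+3×2.5] = 2×9.4375 in, A_gv = 5.8984, A_nv = 2×(9.4375 − 3.5×1)×0.3125 = 3.7109 in²; tension across gage: (2.1875 − 1×1)×0.3125 = 0.37109 in². R_n = min(0.6×70×3.7109, 0.6×50×5.8984) + 1.0×70×0.37109 = min(155.86, 176.95) + 25.976 = 181.84 kips. φR_n = 0.75 × 181.84 = 136.4 kips.
Tension rupture (net): A_n = (9.875 − 2×1)×0.3125 = 2.4609 in² (U = 1.0, A_e = A_n). φR_n = 0.75 × 70 × 2.4609 = 129.2 kips.
Governing: min(245.3, 242.4, 136.4, 129.2) = 129.2 kips → net-section rupture.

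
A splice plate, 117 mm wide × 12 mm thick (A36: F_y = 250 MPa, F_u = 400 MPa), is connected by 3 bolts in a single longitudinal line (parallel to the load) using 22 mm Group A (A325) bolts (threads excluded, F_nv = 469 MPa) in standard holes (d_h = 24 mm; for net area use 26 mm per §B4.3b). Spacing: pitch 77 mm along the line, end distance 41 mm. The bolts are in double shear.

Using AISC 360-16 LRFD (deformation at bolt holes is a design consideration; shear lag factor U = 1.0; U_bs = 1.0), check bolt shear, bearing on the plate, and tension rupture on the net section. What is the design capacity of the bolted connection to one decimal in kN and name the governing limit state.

327.6 kN (net-section rupture governs)

Bolt shear: A_b = π(22)²/4 = 380.13 mm². φR_n = 0.75 × 469 × 380.13 × 3 × 2 = 802.3 kN.
Bearing (12 mm plate, F_u = 400 MPa): end bolts L_c = 41 − 24/2 = 29, R_n = min(1.2×29×12×400, 2.4×22×12×400) = 167.04 kN/bolt; interior L_c = 77 − 24 = 53, R_n = 253.44 kN/bolt. φR_n = 0.75 × (1×167.04 + 2×253.44) = 505.4 kN.
Tension rupture (net): A_n = (117 − 1×26)×12 = 1092 mm² (U = 1.0, A_e = A_n). φR_n = 0.75 × 400 × 1092 = 327.6 kN.
Governing: min(802.3, 505.4, 327.6) = 327.6 kN → net-section rupture.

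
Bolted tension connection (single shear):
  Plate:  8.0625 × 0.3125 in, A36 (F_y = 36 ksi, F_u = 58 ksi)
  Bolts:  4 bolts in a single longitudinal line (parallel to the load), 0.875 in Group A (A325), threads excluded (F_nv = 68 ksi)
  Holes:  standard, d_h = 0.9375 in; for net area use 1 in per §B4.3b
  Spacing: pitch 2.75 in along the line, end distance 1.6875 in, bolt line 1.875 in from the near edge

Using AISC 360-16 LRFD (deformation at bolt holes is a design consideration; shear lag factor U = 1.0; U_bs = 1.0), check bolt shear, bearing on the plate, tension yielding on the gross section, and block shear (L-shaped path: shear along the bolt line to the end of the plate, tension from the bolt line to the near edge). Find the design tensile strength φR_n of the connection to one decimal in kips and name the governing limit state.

Bolt shear: A_b = π(0.875)²/4 = 0.60132 in². φR_n = 0.75 × 68 × 0.60132 × 4 × 1 = 122.7 kips.
Bearing (0.3125 in plate, F_u = 58 ksi): end bolts L_c = 1.6875 − 0.9375/2 = 1.21875, R_n = min(1.2×1.21875×0.3125×58, 2.4×0.875×0.3125×58) = 26.508 kips/bolt; interior L_c = 2.75 − 0.9375 = 1.8125, R_n = 38.063 kips/bolt. φR_n = 0.75 × (1×26.508 + 3×38.063) = 105.5 kips.
Tension yield (gross): A_g = 8.0625×0.3125 = 2.5195 in². φR_n = 0.90 × 36 × 2.5195 = 81.6 kips.
Block shear: shear path 1×[1.6875+3×2.75] = 1×9.9375 in, A_gv = 3.1055, A_nv = 1×(9.9375 − 3.5×1)×0.3125 = 2.0117 in²; tension to near edge: (1.875 − 0.5×1)×0.3125 = 0.42969 in². R_n = min(0.6×58×2.0117, 0.6×36×3.1055) + 1.0×58×0.42969 = min(70.007, 67.079) + 24.922 = 92.001 kips. φR_n = 0.75 × 92.001 = 69.0 kips.
Governing: min(122.7, 105.5, 81.6, 69.0) = 69.0 kips → block shear.

69.0 kips (block shear governs)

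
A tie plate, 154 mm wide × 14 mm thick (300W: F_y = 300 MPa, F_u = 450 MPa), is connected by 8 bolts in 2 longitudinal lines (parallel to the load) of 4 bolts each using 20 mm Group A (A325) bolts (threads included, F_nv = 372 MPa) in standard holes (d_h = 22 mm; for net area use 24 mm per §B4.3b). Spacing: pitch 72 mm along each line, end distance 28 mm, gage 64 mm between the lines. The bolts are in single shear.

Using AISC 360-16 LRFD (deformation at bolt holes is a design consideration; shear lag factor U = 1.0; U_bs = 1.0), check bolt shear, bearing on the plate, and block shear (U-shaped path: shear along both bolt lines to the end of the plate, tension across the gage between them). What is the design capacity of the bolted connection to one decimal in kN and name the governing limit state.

Bolt shear: A_b = π(20)²/4 = 314.16 mm². φR_n = 0.75 × 372 × 314.16 × 8 × 1 = 701.2 kN.
Bearing (14 mm plate, F_u = 450 MPa): end bolts L_c = 28 − 22/2 = 17, R_n = min(1.2×17×14×450, 2.4×20×14×450) = 128.52 kN/bolt; interior L_c = 72 − 22 = 50, R_n = 302.4 kN/bolt. φR_n = 0.75 × (2×128.52 + 6×302.4) = 1553.6 kN.
Block shear: shear path 2×[28+3×72] = 2×244 mm, A_gv = 6832, A_nv = 2×(244 − 3.5×24)×14 = 4480 mm²; tension across gage: (64 − 1×24)×14 = 560 mm². R_n = min(0.6×450×4480, 0.6×300×6832) + 1.0×450×560 = min(1209.6, 1229.8) + 252 = 1461.6 kN. φR_n = 0.75 × 1461.6 = 1096.2 kN.
Governing: min(701.2, 1553.6, 1096.2) = 701.2 kN → bolt shear.

701.2 kN (bolt shear governs)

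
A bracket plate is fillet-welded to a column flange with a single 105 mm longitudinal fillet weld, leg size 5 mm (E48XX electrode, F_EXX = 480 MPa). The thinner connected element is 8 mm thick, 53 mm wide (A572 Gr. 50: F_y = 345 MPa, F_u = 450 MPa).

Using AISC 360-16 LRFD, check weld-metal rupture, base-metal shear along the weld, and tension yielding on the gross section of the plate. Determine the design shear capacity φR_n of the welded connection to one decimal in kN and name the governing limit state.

80.2 kN (weld metal governs)

Weld metal: throat = 0.707×5 = 3.535 mm, L = 105 mm. φR_n = 0.75 × 0.6 × 480 × 3.535 × 105 = 80.2 kN.
Base metal shear (8 mm plate): yield φR_n = 1.0×0.6×345×8×105 = 173.9 kN; rupture φR_n = 0.75×0.6×450×8×105 = 170.1 kN; take 170.1 kN (rupture).
Tension yield (gross): A_g = 53×8 = 424 mm². φR_n = 0.90 × 345 × 424 = 131.7 kN.
Governing: min(80.2, 170.1, 131.7) = 80.2 kN → weld metal.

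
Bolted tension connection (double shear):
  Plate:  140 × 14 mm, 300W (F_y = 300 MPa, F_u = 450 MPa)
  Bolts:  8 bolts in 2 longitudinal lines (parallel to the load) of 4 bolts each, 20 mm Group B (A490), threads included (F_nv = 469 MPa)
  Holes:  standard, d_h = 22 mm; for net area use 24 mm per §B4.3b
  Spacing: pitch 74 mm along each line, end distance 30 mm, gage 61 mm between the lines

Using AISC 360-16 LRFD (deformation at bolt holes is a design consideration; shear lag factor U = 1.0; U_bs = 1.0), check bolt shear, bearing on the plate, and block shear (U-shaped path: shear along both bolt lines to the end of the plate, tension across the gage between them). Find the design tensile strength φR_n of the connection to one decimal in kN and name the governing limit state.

Bolt shear: A_b = π(20)²/4 = 314.16 mm². φR_n = 0.75 × 469 × 314.16 × 8 × 2 = 1768.1 kN.
Bearing (14 mm plate, F_u = 450 MPa): end bolts L_c = 30 − 22/2 = 19, R_n = min(1.2×19×14×450, 2.4×20×14×450) = 143.64 kN/bolt; interior L_c = 74 − 22 = 52, R_n = 302.4 kN/bolt. φR_n = 0.75 × (2×143.64 + 6×302.4) = 1576.3 kN.
Block shear: shear path 2×[30+3×74] = 2×252 mm, A_gv = 7056, A_nv = 2×(252 − 3.5×24)×14 = 4704 mm²; tension across gage: (61 − 1×24)×14 = 518 mm². R_n = min(0.6×450×4704, 0.6×300×7056) + 1.0×450×518 = min(1270.1, 1270.1) + 233.1 = 1503.2 kN. φR_n = 0.75 × 1503.2 = 1127.4 kN.
Governing: min(1768.1, 1576.3, 1127.4) = 1127.4 kN → block shear.

1127.4 kN (block shear governs)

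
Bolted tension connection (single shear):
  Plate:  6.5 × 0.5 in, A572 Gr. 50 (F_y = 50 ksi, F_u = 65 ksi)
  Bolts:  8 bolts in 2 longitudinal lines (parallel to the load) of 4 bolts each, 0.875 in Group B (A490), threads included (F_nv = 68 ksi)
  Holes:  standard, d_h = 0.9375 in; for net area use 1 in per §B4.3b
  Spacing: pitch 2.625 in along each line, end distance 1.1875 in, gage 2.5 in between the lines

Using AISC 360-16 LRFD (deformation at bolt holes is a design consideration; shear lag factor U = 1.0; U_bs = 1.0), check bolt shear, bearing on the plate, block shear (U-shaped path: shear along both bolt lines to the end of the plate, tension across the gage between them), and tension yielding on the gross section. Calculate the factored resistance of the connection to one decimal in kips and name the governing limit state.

146.3 kips (gross-section yield governs)

Bolt shear: A_b = π(0.875)²/4 = 0.60132 in². φR_n = 0.75 × 68 × 0.60132 × 8 × 1 = 245.3 kips.
Bearing (0.5 in plate, F_u = 65 ksi): end bolts L_c = 1.1875 − 0.9375/2 = 0.71875, R_n = min(1.2×0.71875×0.5×65, 2.4×0.875×0.5×65) = 28.031 kips/bolt; interior L_c = 2.625 − 0.9375 = 1.6875, R_n = 65.813 kips/bolt. φR_n = 0.75 × (2×28.031 + 6×65.813) = 338.2 kips.
Block shear: shear path 2×[1.1875+3×2.625] = 2×9.0625 in, A_gv = 9.0625, A_nv = 2×(9.0625 − 3.5×1)×0.5 = 5.5625 in²; tension across gage: (2.5 − 1×1)×0.5 = 0.75 in². R_n = min(0.6×65×5.5625, 0.6×50×9.0625) + 1.0×65×0.75 = min(216.94, 271.88) + 48.75 = 265.69 kips. φR_n = 0.75 × 265.69 = 199.3 kips.
Tension yield (gross): A_g = 6.5×0.5 = 3.25 in². φR_n = 0.90 × 50 × 3.25 = 146.3 kips.
Governing: min(245.3, 338.2, 199.3, 146.3) = 146.3 kips → gross-section yield.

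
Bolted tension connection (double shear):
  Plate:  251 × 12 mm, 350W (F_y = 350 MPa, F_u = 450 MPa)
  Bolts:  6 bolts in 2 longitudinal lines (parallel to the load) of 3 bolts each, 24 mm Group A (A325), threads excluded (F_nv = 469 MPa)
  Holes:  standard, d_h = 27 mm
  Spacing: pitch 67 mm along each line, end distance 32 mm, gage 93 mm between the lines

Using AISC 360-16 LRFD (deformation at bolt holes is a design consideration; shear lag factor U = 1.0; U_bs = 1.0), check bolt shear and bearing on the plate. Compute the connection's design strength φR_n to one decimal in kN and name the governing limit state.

957.4 kN (bearing governs)

Bolt shear: A_b = π(24)²/4 = 452.39 mm². φR_n = 0.75 × 469 × 452.39 × 6 × 2 = 1909.5 kN.
Bearing (12 mm plate, F_u = 450 MPa): end bolts L_c = 32 − 27/2 = 18.5, R_n = min(1.2×18.5×12×450, 2.4×24×12×450) = 119.88 kN/bolt; interior L_c = 67 − 27 = 40, R_n = 259.2 kN/bolt. φR_n = 0.75 × (2×119.88 + 4×259.2) = 957.4 kN.
Governing: min(1909.5, 957.4) = 957.4 kN → bearing.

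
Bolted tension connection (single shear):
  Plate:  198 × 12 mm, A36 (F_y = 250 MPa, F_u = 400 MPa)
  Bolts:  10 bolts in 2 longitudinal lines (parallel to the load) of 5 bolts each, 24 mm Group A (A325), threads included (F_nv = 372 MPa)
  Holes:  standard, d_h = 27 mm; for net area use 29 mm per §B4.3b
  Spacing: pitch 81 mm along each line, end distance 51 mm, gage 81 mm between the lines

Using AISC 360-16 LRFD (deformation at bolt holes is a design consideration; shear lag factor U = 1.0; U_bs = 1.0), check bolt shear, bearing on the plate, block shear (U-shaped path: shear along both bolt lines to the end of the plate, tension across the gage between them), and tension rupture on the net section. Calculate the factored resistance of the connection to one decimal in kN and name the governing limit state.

Bolt shear: A_b = π(24)²/4 = 452.39 mm². φR_n = 0.75 × 372 × 452.39 × 10 × 1 = 1262.2 kN.
Bearing (12 mm plate, F_u = 400 MPa): end bolts L_c = 51 − 27/2 = 37.5, R_n = min(1.2×37.5×12×400, 2.4×24×12×400) = 216 kN/bolt; interior L_c = 81 − 27 = 54, R_n = 276.48 kN/bolt. φR_n = 0.75 × (2×216 + 8×276.48) = 1982.9 kN.
Block shear: shear path 2×[51+4×81] = 2×375 mm, A_gv = 9000, A_nv = 2×(375 − 4.5×29)×12 = 5868 mm²; tension across gage: (81 − 1×29)×12 = 624 mm². R_n = min(0.6×400×5868, 0.6×250×9000) + 1.0×400×624 = min(1408.3, 1350) + 249.6 = 1599.6 kN. φR_n = 0.75 × 1599.6 = 1199.7 kN.
Tension rupture (net): A_n = (198 − 2×29)×12 = 1680 mm² (U = 1.0, A_e = A_n). φR_n = 0.75 × 400 × 1680 = 504.0 kN.
Governing: min(1262.2, 1982.9, 1199.7, 504.0) = 504.0 kN → net-section rupture.

504.0 kN (net-section rupture governs)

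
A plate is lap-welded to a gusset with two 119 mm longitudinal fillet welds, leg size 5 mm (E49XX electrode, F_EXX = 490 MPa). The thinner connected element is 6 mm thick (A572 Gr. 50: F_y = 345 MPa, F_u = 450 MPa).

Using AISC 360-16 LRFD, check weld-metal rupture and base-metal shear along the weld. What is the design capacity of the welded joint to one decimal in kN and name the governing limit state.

Weld metal: throat = 0.707×5 = 3.535 mm, L = 2×119 = 238 mm. φR_n = 0.75 × 0.6 × 490 × 3.535 × 238 = 185.5 kN.
Base metal shear (6 mm plate): yield φR_n = 1.0×0.6×345×6×238 = 295.6 kN; rupture φR_n = 0.75×0.6×450×6×238 = 289.2 kN; take 289.2 kN (rupture).
Governing: min(185.5, 289.2) = 185.5 kN → weld metal.

185.5 kN (weld metal governs)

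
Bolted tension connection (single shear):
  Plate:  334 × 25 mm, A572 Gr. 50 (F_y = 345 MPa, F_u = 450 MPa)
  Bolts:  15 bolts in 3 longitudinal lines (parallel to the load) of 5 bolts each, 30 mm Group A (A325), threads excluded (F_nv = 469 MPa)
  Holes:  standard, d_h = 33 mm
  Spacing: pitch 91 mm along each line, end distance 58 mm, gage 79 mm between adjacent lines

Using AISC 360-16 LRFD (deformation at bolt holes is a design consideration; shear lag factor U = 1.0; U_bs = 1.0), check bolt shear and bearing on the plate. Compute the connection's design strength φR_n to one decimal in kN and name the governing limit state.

3729.6 kN (bolt shear governs)

Bolt shear: A_b = π(30)²/4 = 706.86 mm². φR_n = 0.75 × 469 × 706.86 × 15 × 1 = 3729.6 kN.
Bearing (25 mm plate, F_u = 450 MPa): end bolts L_c = 58 − 33/2 = 41.5, R_n = min(1.2×41.5×25×450, 2.4×30×25×450) = 560.25 kN/bolt; interior L_c = 91 − 33 = 58, R_n = 783 kN/bolt. φR_n = 0.75 × (3×560.25 + 12×783) = 8307.6 kN.
Governing: min(3729.6, 8307.6) = 3729.6 kN → bolt shear.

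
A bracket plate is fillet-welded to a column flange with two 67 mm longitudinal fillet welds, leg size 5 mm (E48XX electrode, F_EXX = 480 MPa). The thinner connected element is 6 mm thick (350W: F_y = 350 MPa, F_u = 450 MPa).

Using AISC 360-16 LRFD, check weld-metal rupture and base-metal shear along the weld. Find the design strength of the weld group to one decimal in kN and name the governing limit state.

Weld metal: throat = 0.707×5 = 3.535 mm, L = 2×67 = 134 mm. φR_n = 0.75 × 0.6 × 480 × 3.535 × 134 = 102.3 kN.
Base metal shear (6 mm plate): yield φR_n = 1.0×0.6×350×6×134 = 168.8 kN; rupture φR_n = 0.75×0.6×450×6×134 = 162.8 kN; take 162.8 kN (rupture).
Governing: min(102.3, 162.8) = 102.3 kN → weld metal.

102.3 kN (weld metal governs)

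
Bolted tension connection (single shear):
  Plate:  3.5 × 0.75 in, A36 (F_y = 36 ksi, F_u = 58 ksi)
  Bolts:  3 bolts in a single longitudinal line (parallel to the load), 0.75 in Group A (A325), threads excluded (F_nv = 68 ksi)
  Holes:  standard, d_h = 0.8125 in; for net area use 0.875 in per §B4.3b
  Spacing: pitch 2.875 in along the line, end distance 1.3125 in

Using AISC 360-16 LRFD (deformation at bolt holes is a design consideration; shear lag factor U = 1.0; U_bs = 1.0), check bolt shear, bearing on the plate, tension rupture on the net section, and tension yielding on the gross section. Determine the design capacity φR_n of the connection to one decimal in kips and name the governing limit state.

Bolt shear: A_b = π(0.75)²/4 = 0.44179 in². φR_n = 0.75 × 68 × 0.44179 × 3 × 1 = 67.6 kips.
Bearing (0.75 in plate, F_u = 58 ksi): end bolts L_c = 1.3125 − 0.8125/2 = 0.90625, R_n = min(1.2×0.90625×0.75×58, 2.4×0.75×0.75×58) = 47.306 kips/bolt; interior L_c = 2.875 − 0.8125 = 2.0625, R_n = 78.3 kips/bolt. φR_n = 0.75 × (1×47.306 + 2×78.3) = 152.9 kips.
Tension rupture (net): A_n = (3.5 − 1×0.875)×0.75 = 1.9688 in² (U = 1.0, A_e = A_n). φR_n = 0.75 × 58 × 1.9688 = 85.6 kips.
Tension yield (gross): A_g = 3.5×0.75 = 2.625 in². φR_n = 0.90 × 36 × 2.625 = 85.1 kips.
Governing: min(67.6, 152.9, 85.6, 85.1) = 67.6 kips → bolt shear.

67.6 kips (bolt shear governs)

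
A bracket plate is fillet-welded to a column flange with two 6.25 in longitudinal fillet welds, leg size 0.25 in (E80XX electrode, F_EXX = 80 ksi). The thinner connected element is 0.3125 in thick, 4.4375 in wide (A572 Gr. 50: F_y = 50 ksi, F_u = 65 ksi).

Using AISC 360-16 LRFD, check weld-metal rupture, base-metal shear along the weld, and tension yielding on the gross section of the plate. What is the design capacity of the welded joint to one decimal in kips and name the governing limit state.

62.4 kips (gross-section yield governs)

Weld metal: throat = 0.707×0.25 = 0.17675 in, L = 2×6.25 = 12.5 in. φR_n = 0.75 × 0.6 × 80 × 0.17675 × 12.5 = 79.5 kips.
Base metal shear (0.3125 in plate): yield φR_n = 1.0×0.6×50×0.3125×12.5 = 117.2 kips; rupture φR_n = 0.75×0.6×65×0.3125×12.5 = 114.3 kips; take 114.3 kips (rupture).
Tension yield (gross): A_g = 4.4375×0.3125 = 1.3867 in². φR_n = 0.90 × 50 × 1.3867 = 62.4 kips.
Governing: min(79.5, 114.3, 62.4) = 62.4 kips → gross-section yield.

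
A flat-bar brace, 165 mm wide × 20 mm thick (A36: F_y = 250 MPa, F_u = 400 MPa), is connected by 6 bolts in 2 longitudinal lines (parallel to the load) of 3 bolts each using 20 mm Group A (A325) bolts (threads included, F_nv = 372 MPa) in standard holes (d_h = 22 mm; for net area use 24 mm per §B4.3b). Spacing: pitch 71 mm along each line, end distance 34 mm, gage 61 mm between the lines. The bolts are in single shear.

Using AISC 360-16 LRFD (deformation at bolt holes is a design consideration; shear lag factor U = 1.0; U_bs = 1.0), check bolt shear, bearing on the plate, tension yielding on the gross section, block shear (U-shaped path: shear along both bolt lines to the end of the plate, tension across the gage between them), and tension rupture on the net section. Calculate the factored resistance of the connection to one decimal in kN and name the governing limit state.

Bolt shear: A_b = π(20)²/4 = 314.16 mm². φR_n = 0.75 × 372 × 314.16 × 6 × 1 = 525.9 kN.
Bearing (20 mm plate, F_u = 400 MPa): end bolts L_c = 34 − 22/2 = 23, R_n = min(1.2×23×20×400, 2.4×20×20×400) = 220.8 kN/bolt; interior L_c = 71 − 22 = 49, R_n = 384 kN/bolt. φR_n = 0.75 × (2×220.8 + 4×384) = 1483.2 kN.
Tension yield (gross): A_g = 165×20 = 3300 mm². φR_n = 0.90 × 250 × 3300 = 742.5 kN.
Block shear: shear path 2×[34+2×71] = 2×176 mm, A_gv = 7040, A_nv = 2×(176 − 2.5×24)×20 = 4640 mm²; tension across gage: (61 − 1×24)×20 = 740 mm². R_n = min(0.6×400×4640, 0.6×250×7040) + 1.0×400×740 = min(1113.6, 1056) + 296 = 1352 kN. φR_n = 0.75 × 1352 = 1014.0 kN.
Tension rupture (net): A_n = (165 − 2×24)×20 = 2340 mm² (U = 1.0, A_e = A_n). φR_n = 0.75 × 400 × 2340 = 702.0 kN.
Governing: min(525.9, 1483.2, 742.5, 1014.0, 702.0) = 525.9 kN → bolt shear.

525.9 kN (bolt shear governs)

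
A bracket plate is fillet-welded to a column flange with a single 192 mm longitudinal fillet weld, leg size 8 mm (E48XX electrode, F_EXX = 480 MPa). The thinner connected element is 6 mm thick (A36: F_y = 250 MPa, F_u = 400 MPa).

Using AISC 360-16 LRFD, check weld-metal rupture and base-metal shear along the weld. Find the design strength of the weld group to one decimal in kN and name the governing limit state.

Weld metal: throat = 0.707×8 = 5.656 mm, L = 192 mm. φR_n = 0.75 × 0.6 × 480 × 5.656 × 192 = 234.6 kN.
Base metal shear (6 mm plate): yield φR_n = 1.0×0.6×250×6×192 = 172.8 kN; rupture φR_n = 0.75×0.6×400×6×192 = 207.4 kN; take 172.8 kN (yield).
Governing: min(234.6, 172.8) = 172.8 kN → base-metal shear.

172.8 kN (base-metal shear governs)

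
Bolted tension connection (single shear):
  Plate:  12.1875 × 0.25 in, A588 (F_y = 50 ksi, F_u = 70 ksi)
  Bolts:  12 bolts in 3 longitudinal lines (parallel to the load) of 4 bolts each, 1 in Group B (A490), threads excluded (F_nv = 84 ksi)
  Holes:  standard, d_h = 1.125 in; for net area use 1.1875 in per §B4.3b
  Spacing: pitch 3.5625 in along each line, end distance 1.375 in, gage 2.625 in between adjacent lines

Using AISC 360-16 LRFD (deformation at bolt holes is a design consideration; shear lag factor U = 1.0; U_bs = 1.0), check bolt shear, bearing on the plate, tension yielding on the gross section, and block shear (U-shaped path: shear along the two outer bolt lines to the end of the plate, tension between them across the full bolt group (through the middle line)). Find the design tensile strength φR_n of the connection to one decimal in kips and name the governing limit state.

137.1 kips (gross-section yield governs)

Bolt shear: A_b = π(1)²/4 = 0.7854 in². φR_n = 0.75 × 84 × 0.7854 × 12 × 1 = 593.8 kips.
Bearing (0.25 in plate, F_u = 70 ksi): end bolts L_c = 1.375 − 1.125/2 = 0.8125, R_n = min(1.2×0.8125×0.25×70, 2.4×1×0.25×70) = 17.063 kips/bolt; interior L_c = 3.5625 − 1.125 = 2.4375, R_n = 42 kips/bolt. φR_n = 0.75 × (3×17.063 + 9×42) = 321.9 kips.
Tension yield (gross): A_g = 12.1875×0.25 = 3.0469 in². φR_n = 0.90 × 50 × 3.0469 = 137.1 kips.
Block shear: shear path 2×[1.375+3×3.5625] = 2×12.0625 in, A_gv = 6.0313, A_nv = 2×(12.0625 − 3.5×1.1875)×0.25 = 3.9531 in²; tension across gage: (5.25 − 2×1.1875)×0.25 = 0.71875 in². R_n = min(0.6×70×3.9531, 0.6×50×6.0313) + 1.0×70×0.71875 = min(166.03, 180.94) + 50.313 = 216.34 kips. φR_n = 0.75 × 216.34 = 162.3 kips.
Governing: min(593.8, 321.9, 137.1, 162.3) = 137.1 kips → gross-section yield.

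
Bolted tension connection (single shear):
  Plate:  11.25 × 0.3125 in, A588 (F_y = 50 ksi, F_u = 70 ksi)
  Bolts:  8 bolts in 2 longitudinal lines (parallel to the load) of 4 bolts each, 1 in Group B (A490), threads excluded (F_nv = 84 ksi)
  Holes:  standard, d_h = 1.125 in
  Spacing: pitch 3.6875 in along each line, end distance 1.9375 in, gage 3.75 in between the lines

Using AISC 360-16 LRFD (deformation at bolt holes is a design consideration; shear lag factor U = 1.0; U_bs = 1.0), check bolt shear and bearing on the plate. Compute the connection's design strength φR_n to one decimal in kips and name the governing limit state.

290.4 kips (bearing governs)

Bolt shear: A_b = π(1)²/4 = 0.7854 in². φR_n = 0.75 × 84 × 0.7854 × 8 × 1 = 395.8 kips.
Bearing (0.3125 in plate, F_u = 70 ksi): end bolts L_c = 1.9375 − 1.125/2 = 1.375, R_n = min(1.2×1.375×0.3125×70, 2.4×1×0.3125×70) = 36.094 kips/bolt; interior L_c = 3.6875 − 1.125 = 2.5625, R_n = 52.5 kips/bolt. φR_n = 0.75 × (2×36.094 + 6×52.5) = 290.4 kips.
Governing: min(395.8, 290.4) = 290.4 kips → bearing.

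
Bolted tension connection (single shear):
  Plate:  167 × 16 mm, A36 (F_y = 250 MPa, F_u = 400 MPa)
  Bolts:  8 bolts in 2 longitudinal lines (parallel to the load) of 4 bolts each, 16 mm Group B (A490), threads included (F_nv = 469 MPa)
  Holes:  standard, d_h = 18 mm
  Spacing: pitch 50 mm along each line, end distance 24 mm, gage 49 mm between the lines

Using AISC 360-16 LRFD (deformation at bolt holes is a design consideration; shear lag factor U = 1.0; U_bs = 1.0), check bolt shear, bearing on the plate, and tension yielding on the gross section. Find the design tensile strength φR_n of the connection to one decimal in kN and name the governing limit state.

Bolt shear: A_b = π(16)²/4 = 201.06 mm². φR_n = 0.75 × 469 × 201.06 × 8 × 1 = 565.8 kN.
Bearing (16 mm plate, F_u = 400 MPa): end bolts L_c = 24 − 18/2 = 15, R_n = min(1.2×15×16×400, 2.4×16×16×400) = 115.2 kN/bolt; interior L_c = 50 − 18 = 32, R_n = 245.76 kN/bolt. φR_n = 0.75 × (2×115.2 + 6×245.76) = 1278.7 kN.
Tension yield (gross): A_g = 167×16 = 2672 mm². φR_n = 0.90 × 250 × 2672 = 601.2 kN.
Governing: min(565.8, 1278.7, 601.2) = 565.8 kN → bolt shear.

565.8 kN (bolt shear governs)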